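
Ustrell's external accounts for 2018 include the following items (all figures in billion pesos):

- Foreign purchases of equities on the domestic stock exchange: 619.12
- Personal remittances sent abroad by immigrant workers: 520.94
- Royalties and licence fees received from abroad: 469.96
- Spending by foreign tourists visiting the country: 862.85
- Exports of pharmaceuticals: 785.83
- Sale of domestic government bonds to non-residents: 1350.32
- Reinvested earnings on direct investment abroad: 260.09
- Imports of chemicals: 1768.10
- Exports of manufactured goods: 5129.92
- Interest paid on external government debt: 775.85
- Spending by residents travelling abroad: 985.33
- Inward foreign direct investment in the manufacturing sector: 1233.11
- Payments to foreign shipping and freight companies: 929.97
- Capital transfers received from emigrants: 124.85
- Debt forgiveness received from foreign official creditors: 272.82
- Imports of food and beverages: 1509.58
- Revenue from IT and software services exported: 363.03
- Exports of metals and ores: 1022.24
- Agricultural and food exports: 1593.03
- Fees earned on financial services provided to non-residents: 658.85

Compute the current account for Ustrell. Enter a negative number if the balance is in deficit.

Goods: -1768.10 - 1509.58 + 785.83 + 1022.24 + 5129.92 + 1593.03 = 5253.34
Services: 363.03 + 658.85 - 985.33 + 469.96 + 862.85 - 929.97 = 439.39
Primary income: -775.85 + 260.09 = -515.76
Secondary income: -520.94
Current account = 5253.34 + 439.39 + (-515.76) + (-520.94) = 4656.03
(Excluded from the current account — financial account: foreign purchases of equities on the domestic stock exchange 619.12, sale of domestic government bonds to non-residents 1350.32, inward foreign direct investment in the manufacturing sector 1233.11; capital account: capital transfers received from emigrants 124.85, debt forgiveness received from foreign official creditors 272.82.)

4656.03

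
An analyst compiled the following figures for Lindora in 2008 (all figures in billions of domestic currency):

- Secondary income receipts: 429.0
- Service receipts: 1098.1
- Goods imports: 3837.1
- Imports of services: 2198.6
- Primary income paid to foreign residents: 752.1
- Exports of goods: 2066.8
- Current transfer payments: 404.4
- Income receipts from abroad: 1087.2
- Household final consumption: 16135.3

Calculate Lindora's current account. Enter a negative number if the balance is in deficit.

-2511.1

Goods balance = 2066.8 - 3837.1 = -1770.3
Services balance = 1098.1 - 2198.6 = -1100.5
Trade balance (goods + services) = -1770.3 + (-1100.5) = -2870.8
Net primary income = 1087.2 - 752.1 = 335.1
Net secondary income = 429.0 - 404.4 = 24.6
Current account = -2870.8 + 335.1 + 24.6 = -2511.1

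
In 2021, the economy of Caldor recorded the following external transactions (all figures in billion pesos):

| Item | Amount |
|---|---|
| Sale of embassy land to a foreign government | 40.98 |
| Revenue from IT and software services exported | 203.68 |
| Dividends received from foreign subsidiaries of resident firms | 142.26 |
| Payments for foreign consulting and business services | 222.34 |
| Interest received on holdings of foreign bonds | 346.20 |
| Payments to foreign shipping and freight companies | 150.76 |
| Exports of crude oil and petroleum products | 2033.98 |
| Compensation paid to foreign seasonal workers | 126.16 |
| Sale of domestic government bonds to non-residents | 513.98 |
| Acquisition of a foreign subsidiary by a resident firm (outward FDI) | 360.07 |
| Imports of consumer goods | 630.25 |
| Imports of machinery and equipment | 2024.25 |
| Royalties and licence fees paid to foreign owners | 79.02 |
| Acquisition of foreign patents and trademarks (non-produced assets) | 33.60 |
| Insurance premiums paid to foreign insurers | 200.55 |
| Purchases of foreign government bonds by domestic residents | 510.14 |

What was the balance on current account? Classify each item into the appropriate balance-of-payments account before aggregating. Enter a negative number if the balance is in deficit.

Goods: -630.25 - 2024.25 + 2033.98 = -620.52
Services: -79.02 - 222.34 + 203.68 - 200.55 - 150.76 = -448.99
Primary income: 346.20 - 126.16 + 142.26 = 362.30
Current account = (-620.52) + (-448.99) + 362.30 = -707.21
(Excluded from the current account — capital account: sale of embassy land to a foreign government 40.98, acquisition of foreign patents and trademarks (non-produced assets) 33.60; financial account: sale of domestic government bonds to non-residents 513.98, acquisition of a foreign subsidiary by a resident firm (outward FDI) 360.07, purchases of foreign government bonds by domestic residents 510.14.)

-707.21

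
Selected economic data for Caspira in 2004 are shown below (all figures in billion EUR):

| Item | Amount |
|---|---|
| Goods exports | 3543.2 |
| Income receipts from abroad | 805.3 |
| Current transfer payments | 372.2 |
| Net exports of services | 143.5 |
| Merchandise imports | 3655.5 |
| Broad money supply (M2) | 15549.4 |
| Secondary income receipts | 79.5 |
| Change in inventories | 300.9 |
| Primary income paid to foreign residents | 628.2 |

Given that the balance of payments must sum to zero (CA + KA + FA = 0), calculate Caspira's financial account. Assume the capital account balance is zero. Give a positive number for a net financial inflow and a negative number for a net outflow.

84.4

Goods balance = 3543.2 - 3655.5 = -112.3
Services balance = 143.5
Trade balance (goods + services) = -112.3 + 143.5 = 31.2
Net primary income = 805.3 - 628.2 = 177.1
Net secondary income = 79.5 - 372.2 = -292.7
Current account = 31.2 + 177.1 + (-292.7) = -84.4
Financial account = -(-84.4) = 84.4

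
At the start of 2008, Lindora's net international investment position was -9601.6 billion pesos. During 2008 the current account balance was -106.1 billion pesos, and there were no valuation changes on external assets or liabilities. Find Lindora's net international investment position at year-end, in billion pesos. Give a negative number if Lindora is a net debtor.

With no valuation effects, change in NIIP = current account = -106.1
End-of-year NIIP = -9601.6 + (-106.1) = -9707.7

-9707.7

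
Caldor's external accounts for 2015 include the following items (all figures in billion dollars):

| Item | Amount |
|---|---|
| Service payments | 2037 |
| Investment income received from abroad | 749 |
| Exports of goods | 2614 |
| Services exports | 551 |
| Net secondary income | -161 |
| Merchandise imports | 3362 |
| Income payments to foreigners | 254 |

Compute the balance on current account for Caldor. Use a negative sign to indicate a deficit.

-1900

Goods balance = 2614 - 3362 = -748
Services balance = 551 - 2037 = -1486
Trade balance (goods + services) = -748 + (-1486) = -2234
Net primary income = 749 - 254 = 495
Net secondary income = -161
Current account = -2234 + 495 + (-161) = -1900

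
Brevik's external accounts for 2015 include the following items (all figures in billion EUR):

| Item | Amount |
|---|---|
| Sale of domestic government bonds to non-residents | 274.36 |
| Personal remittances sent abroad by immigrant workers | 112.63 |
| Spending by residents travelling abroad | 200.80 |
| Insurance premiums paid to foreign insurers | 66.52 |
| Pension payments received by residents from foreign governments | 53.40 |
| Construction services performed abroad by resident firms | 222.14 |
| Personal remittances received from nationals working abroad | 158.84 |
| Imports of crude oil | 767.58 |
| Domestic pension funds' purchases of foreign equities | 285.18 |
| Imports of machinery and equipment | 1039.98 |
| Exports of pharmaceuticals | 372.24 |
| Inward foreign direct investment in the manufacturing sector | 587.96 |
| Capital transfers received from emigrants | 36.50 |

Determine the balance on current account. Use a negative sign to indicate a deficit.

Goods: -1039.98 + 372.24 - 767.58 = -1435.32
Services: -200.80 - 66.52 + 222.14 = -45.18
Secondary income: 53.40 + 158.84 - 112.63 = 99.61
Current account = (-1435.32) + (-45.18) + 99.61 = -1380.89
(Excluded from the current account — financial account: sale of domestic government bonds to non-residents 274.36, domestic pension funds' purchases of foreign equities 285.18, inward foreign direct investment in the manufacturing sector 587.96; capital account: capital transfers received from emigrants 36.50.)

-1380.89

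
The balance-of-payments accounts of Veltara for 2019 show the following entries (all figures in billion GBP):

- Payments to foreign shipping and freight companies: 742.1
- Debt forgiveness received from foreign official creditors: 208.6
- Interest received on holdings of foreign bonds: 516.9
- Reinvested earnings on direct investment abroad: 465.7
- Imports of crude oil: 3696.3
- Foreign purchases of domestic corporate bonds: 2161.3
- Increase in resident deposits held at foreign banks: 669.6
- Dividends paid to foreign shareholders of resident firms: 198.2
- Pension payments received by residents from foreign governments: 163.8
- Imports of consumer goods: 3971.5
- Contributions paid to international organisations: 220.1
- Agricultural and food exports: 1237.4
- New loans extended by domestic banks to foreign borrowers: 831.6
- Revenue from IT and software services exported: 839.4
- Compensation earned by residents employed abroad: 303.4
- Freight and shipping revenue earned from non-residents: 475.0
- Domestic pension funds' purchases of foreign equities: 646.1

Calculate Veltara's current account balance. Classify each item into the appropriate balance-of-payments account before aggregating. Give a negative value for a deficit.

-4826.6

Goods: 1237.4 - 3696.3 - 3971.5 = -6430.4
Services: 475.0 + 839.4 - 742.1 = 572.3
Primary income: 465.7 - 198.2 + 303.4 + 516.9 = 1087.8
Secondary income: -220.1 + 163.8 = -56.3
Current account = (-6430.4) + 572.3 + 1087.8 + (-56.3) = -4826.6
(Excluded from the current account — capital account: debt forgiveness received from foreign official creditors 208.6; financial account: foreign purchases of domestic corporate bonds 2161.3, increase in resident deposits held at foreign banks 669.6, new loans extended by domestic banks to foreign borrowers 831.6, domestic pension funds' purchases of foreign equities 646.1.)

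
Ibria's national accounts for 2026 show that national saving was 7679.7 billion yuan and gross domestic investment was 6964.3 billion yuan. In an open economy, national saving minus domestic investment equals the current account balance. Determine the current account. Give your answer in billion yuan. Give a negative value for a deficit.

CA = S - I = 7679.7 - 6964.3 = 715.4

715.4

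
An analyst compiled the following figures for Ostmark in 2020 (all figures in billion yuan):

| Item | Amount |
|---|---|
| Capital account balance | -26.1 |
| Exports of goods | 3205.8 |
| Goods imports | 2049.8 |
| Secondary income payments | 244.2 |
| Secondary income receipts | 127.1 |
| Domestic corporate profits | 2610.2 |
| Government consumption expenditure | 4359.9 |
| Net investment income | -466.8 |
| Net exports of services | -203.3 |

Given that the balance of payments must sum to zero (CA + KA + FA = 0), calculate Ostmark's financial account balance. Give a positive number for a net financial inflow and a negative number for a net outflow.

-342.7

Goods balance = 3205.8 - 2049.8 = 1156.0
Services balance = -203.3
Trade balance (goods + services) = 1156.0 + (-203.3) = 952.7
Net primary income = -466.8
Net secondary income = 127.1 - 244.2 = -117.1
Current account = 952.7 + (-466.8) + (-117.1) = 368.8
Financial account = -(368.8 + (-26.1)) = -342.7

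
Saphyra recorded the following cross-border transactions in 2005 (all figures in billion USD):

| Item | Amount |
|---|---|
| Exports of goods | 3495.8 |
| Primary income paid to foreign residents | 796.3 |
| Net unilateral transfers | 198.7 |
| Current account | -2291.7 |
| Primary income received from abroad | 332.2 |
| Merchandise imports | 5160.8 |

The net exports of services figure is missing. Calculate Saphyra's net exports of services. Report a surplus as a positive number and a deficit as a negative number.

-361.3

Current account = goods balance + services balance + net primary income + net secondary income
Sum of the known components = -1930.4
Net exports of services = CA - (known components) = -2291.7 - (-1930.4) = -361.3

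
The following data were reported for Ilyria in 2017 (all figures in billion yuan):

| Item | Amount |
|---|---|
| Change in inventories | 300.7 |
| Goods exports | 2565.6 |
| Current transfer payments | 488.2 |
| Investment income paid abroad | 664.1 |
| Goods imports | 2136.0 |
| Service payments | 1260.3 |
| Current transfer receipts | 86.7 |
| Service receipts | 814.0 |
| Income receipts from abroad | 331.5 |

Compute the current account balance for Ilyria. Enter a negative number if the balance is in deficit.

-750.8

Goods balance = 2565.6 - 2136.0 = 429.6
Services balance = 814.0 - 1260.3 = -446.3
Trade balance (goods + services) = 429.6 + (-446.3) = -16.7
Net primary income = 331.5 - 664.1 = -332.6
Net secondary income = 86.7 - 488.2 = -401.5
Current account = -16.7 + (-332.6) + (-401.5) = -750.8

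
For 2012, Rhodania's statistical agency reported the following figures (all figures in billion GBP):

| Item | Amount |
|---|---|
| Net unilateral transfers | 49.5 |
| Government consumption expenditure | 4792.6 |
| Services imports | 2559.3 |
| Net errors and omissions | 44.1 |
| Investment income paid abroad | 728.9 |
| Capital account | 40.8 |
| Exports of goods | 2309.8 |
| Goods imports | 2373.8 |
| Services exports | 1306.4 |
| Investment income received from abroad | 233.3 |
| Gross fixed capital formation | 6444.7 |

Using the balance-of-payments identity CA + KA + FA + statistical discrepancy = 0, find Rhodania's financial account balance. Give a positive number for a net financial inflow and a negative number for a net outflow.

Goods balance = 2309.8 - 2373.8 = -64.0
Services balance = 1306.4 - 2559.3 = -1252.9
Trade balance (goods + services) = -64.0 + (-1252.9) = -1316.9
Net primary income = 233.3 - 728.9 = -495.6
Net secondary income = 49.5
Current account = -1316.9 + (-495.6) + 49.5 = -1763.0
Financial account = -(-1763.0 + 40.8 + 44.1) = 1678.1

1678.1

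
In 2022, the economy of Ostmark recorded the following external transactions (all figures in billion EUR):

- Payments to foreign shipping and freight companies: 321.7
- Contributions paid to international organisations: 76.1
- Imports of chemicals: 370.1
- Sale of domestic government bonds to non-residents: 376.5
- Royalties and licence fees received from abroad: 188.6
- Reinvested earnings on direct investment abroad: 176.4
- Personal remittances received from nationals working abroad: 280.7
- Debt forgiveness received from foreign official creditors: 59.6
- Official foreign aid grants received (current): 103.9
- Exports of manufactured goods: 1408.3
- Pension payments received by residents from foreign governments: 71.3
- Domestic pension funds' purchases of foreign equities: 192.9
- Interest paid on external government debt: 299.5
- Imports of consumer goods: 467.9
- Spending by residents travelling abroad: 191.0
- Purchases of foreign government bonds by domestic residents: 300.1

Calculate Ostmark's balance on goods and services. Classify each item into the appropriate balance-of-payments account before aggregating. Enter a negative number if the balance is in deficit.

Goods: 1408.3 - 467.9 - 370.1 = 570.3
Services: -321.7 + 188.6 - 191.0 = -324.1
Trade balance = 570.3 + (-324.1) = 246.2
(Excluded from the trade balance — secondary income: contributions paid to international organisations 76.1, personal remittances received from nationals working abroad 280.7, official foreign aid grants received (current) 103.9, pension payments received by residents from foreign governments 71.3; financial account: sale of domestic government bonds to non-residents 376.5, domestic pension funds' purchases of foreign equities 192.9, purchases of foreign government bonds by domestic residents 300.1; primary income: reinvested earnings on direct investment abroad 176.4, interest paid on external government debt 299.5; capital account: debt forgiveness received from foreign official creditors 59.6.)

246.2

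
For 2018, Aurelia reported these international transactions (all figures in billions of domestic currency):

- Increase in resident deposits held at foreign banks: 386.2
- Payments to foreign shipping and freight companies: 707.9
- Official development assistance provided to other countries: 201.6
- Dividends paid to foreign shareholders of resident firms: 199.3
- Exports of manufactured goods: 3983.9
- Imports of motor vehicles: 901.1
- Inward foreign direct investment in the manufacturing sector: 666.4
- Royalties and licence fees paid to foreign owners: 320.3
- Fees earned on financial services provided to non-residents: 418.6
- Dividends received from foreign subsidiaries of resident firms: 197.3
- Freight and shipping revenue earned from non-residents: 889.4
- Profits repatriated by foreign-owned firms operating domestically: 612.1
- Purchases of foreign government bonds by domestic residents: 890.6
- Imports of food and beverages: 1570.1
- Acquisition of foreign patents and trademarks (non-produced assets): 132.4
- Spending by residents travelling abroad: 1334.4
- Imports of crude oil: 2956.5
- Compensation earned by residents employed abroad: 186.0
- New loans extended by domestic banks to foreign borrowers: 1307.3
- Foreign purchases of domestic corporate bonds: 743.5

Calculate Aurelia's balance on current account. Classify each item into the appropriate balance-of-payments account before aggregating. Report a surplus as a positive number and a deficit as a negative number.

Goods: -1570.1 - 901.1 - 2956.5 + 3983.9 = -1443.8
Services: -320.3 - 1334.4 + 418.6 - 707.9 + 889.4 = -1054.6
Primary income: -612.1 - 199.3 + 186.0 + 197.3 = -428.1
Secondary income: -201.6
Current account = (-1443.8) + (-1054.6) + (-428.1) + (-201.6) = -3128.1
(Excluded from the current account — financial account: increase in resident deposits held at foreign banks 386.2, inward foreign direct investment in the manufacturing sector 666.4, purchases of foreign government bonds by domestic residents 890.6, new loans extended by domestic banks to foreign borrowers 1307.3, foreign purchases of domestic corporate bonds 743.5; capital account: acquisition of foreign patents and trademarks (non-produced assets) 132.4.)

-3128.1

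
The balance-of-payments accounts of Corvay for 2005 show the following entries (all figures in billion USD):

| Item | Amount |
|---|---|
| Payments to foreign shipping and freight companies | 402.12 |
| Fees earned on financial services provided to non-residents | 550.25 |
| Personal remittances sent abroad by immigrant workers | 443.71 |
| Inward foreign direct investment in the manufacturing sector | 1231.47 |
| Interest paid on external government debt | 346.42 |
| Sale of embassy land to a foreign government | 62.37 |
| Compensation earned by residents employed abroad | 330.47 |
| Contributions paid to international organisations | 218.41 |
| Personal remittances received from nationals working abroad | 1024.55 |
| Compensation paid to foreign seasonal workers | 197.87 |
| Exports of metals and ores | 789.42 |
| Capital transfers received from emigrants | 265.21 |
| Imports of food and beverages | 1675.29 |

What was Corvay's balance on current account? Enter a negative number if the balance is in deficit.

Goods: -1675.29 + 789.42 = -885.87
Services: 550.25 - 402.12 = 148.13
Primary income: -346.42 - 197.87 + 330.47 = -213.82
Secondary income: -218.41 - 443.71 + 1024.55 = 362.43
Current account = (-885.87) + 148.13 + (-213.82) + 362.43 = -589.13
(Excluded from the current account — financial account: inward foreign direct investment in the manufacturing sector 1231.47; capital account: sale of embassy land to a foreign government 62.37, capital transfers received from emigrants 265.21.)

-589.13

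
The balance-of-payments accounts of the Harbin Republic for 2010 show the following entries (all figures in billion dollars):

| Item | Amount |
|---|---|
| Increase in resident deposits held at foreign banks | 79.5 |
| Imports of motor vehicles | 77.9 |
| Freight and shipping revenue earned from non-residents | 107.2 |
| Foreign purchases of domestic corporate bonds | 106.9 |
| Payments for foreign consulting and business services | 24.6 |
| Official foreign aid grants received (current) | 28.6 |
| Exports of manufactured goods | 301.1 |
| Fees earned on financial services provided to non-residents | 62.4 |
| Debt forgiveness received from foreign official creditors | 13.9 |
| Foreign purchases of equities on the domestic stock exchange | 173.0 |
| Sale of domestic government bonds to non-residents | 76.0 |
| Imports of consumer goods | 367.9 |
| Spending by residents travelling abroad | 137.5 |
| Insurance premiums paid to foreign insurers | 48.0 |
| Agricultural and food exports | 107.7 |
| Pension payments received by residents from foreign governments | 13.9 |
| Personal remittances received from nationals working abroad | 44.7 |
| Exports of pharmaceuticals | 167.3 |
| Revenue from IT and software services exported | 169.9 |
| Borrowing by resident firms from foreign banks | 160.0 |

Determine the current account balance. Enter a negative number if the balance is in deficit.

Goods: 167.3 - 77.9 - 367.9 + 107.7 + 301.1 = 130.3
Services: -48.0 + 169.9 - 24.6 + 62.4 + 107.2 - 137.5 = 129.4
Secondary income: 13.9 + 44.7 + 28.6 = 87.2
Current account = 130.3 + 129.4 + 87.2 = 346.9
(Excluded from the current account — financial account: increase in resident deposits held at foreign banks 79.5, foreign purchases of domestic corporate bonds 106.9, foreign purchases of equities on the domestic stock exchange 173.0, sale of domestic government bonds to non-residents 76.0, borrowing by resident firms from foreign banks 160.0; capital account: debt forgiveness received from foreign official creditors 13.9.)

346.9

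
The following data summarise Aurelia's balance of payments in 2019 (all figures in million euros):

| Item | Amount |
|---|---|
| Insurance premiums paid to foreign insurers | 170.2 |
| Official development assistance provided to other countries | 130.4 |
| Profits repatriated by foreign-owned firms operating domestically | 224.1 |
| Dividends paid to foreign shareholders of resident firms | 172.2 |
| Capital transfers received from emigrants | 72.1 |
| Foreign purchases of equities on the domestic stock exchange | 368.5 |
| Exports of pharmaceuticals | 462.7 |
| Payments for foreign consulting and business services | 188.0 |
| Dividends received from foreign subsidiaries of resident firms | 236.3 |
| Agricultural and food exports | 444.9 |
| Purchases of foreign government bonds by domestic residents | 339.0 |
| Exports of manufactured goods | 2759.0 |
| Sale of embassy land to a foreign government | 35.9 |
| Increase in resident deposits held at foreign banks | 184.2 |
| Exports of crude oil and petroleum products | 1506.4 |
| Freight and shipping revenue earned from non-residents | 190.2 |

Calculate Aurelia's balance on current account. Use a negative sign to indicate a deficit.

4714.6

Goods: 444.9 + 462.7 + 2759.0 + 1506.4 = 5173.0
Services: -170.2 - 188.0 + 190.2 = -168.0
Primary income: 236.3 - 224.1 - 172.2 = -160.0
Secondary income: -130.4
Current account = 5173.0 + (-168.0) + (-160.0) + (-130.4) = 4714.6
(Excluded from the current account — capital account: capital transfers received from emigrants 72.1, sale of embassy land to a foreign government 35.9; financial account: foreign purchases of equities on the domestic stock exchange 368.5, purchases of foreign government bonds by domestic residents 339.0, increase in resident deposits held at foreign banks 184.2.)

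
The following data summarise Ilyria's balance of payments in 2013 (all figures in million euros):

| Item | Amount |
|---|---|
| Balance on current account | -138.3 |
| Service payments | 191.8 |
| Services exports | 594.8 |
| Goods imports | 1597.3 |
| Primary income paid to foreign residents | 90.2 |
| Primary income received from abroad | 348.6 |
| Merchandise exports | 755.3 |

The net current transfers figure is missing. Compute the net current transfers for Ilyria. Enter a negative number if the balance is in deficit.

Current account = goods balance + services balance + net primary income + net secondary income
Sum of the known components = -180.6
Net current transfers = CA - (known components) = -138.3 - (-180.6) = 42.3

42.3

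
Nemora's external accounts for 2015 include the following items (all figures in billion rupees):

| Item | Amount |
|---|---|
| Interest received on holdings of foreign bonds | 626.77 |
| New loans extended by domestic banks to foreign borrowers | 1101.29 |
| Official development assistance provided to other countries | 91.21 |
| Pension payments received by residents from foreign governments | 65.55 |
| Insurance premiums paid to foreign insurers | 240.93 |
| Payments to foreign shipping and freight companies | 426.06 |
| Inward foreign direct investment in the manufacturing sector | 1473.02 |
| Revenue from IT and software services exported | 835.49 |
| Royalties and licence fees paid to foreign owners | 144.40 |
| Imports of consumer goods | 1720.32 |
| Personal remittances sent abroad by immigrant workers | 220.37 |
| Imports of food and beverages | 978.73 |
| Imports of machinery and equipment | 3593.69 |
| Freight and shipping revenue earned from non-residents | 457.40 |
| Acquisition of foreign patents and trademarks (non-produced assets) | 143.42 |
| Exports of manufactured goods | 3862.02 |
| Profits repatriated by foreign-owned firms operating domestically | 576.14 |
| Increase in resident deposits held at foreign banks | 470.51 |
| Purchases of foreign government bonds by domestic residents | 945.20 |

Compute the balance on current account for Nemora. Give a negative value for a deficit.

-2144.62

Goods: -1720.32 + 3862.02 - 978.73 - 3593.69 = -2430.72
Services: 457.40 + 835.49 - 426.06 - 240.93 - 144.40 = 481.50
Primary income: -576.14 + 626.77 = 50.63
Secondary income: -220.37 + 65.55 - 91.21 = -246.03
Current account = (-2430.72) + 481.50 + 50.63 + (-246.03) = -2144.62
(Excluded from the current account — financial account: new loans extended by domestic banks to foreign borrowers 1101.29, inward foreign direct investment in the manufacturing sector 1473.02, increase in resident deposits held at foreign banks 470.51, purchases of foreign government bonds by domestic residents 945.20; capital account: acquisition of foreign patents and trademarks (non-produced assets) 143.42.)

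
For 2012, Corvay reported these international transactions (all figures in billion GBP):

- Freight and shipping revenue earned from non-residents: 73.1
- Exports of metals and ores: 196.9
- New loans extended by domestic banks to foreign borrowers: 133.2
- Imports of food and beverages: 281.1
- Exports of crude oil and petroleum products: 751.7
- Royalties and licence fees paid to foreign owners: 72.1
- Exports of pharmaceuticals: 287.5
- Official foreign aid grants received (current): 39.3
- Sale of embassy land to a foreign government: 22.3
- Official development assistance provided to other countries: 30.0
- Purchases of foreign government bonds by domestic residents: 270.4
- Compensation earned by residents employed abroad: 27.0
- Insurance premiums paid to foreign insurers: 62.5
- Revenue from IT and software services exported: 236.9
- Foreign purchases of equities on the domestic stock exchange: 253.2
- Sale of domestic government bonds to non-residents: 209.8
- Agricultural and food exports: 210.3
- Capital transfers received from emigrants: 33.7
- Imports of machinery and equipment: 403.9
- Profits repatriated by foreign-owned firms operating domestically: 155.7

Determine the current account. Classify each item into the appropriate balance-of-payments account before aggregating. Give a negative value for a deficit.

817.4

Goods: -403.9 + 196.9 + 210.3 + 751.7 - 281.1 + 287.5 = 761.4
Services: -62.5 + 236.9 + 73.1 - 72.1 = 175.4
Primary income: 27.0 - 155.7 = -128.7
Secondary income: -30.0 + 39.3 = 9.3
Current account = 761.4 + 175.4 + (-128.7) + 9.3 = 817.4
(Excluded from the current account — financial account: new loans extended by domestic banks to foreign borrowers 133.2, purchases of foreign government bonds by domestic residents 270.4, foreign purchases of equities on the domestic stock exchange 253.2, sale of domestic government bonds to non-residents 209.8; capital account: sale of embassy land to a foreign government 22.3, capital transfers received from emigrants 33.7.)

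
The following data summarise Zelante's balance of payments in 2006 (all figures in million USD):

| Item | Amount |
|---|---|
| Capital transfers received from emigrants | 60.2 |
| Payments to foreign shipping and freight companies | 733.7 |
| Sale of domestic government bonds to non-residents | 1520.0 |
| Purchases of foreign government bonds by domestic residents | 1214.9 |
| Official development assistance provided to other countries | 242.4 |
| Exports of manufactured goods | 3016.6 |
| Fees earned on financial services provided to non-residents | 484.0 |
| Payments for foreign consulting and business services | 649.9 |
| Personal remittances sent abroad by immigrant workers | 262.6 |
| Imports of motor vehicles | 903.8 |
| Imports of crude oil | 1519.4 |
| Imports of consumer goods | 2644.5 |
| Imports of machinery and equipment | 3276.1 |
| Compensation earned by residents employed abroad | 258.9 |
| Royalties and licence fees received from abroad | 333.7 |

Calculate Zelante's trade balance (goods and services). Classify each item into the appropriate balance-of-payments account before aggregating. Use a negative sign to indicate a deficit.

-5893.1

Goods: -2644.5 - 903.8 - 3276.1 + 3016.6 - 1519.4 = -5327.2
Services: 484.0 - 649.9 - 733.7 + 333.7 = -565.9
Trade balance = -5327.2 + (-565.9) = -5893.1
(Excluded from the trade balance — capital account: capital transfers received from emigrants 60.2; financial account: sale of domestic government bonds to non-residents 1520.0, purchases of foreign government bonds by domestic residents 1214.9; secondary income: official development assistance provided to other countries 242.4, personal remittances sent abroad by immigrant workers 262.6; primary income: compensation earned by residents employed abroad 258.9.)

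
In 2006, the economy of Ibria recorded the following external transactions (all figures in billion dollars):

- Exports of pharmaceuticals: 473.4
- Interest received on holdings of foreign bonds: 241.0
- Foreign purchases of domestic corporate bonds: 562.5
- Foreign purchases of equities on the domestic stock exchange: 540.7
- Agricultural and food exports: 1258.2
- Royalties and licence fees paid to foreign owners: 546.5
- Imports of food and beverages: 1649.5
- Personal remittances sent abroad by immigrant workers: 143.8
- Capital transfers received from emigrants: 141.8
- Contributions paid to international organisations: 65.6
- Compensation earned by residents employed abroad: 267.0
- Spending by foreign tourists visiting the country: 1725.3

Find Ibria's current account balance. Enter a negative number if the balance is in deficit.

1559.5

Goods: -1649.5 + 473.4 + 1258.2 = 82.1
Services: 1725.3 - 546.5 = 1178.8
Primary income: 267.0 + 241.0 = 508.0
Secondary income: -65.6 - 143.8 = -209.4
Current account = 82.1 + 1178.8 + 508.0 + (-209.4) = 1559.5
(Excluded from the current account — financial account: foreign purchases of domestic corporate bonds 562.5, foreign purchases of equities on the domestic stock exchange 540.7; capital account: capital transfers received from emigrants 141.8.)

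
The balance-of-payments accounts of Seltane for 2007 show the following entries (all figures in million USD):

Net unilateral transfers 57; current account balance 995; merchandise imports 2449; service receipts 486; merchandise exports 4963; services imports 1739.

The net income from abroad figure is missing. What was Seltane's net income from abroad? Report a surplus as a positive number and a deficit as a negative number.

-323

Current account = goods balance + services balance + net primary income + net secondary income
Sum of the known components = 1318
Net income from abroad = CA - (known components) = 995 - 1318 = -323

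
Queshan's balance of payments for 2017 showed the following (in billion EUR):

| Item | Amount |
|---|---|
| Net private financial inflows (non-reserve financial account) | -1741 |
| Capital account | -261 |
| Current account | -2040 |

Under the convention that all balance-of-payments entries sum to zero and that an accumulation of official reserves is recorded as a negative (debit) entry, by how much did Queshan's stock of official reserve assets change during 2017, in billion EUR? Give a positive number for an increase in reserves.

-4042

Official reserve transactions balance = -((-2040) + (-261) + (-1741)) = 4042
An accumulation of reserves is recorded as a debit (negative entry), so the change in the stock of reserves is the negative of that balance.
Change in official reserves = -(4042) = -4042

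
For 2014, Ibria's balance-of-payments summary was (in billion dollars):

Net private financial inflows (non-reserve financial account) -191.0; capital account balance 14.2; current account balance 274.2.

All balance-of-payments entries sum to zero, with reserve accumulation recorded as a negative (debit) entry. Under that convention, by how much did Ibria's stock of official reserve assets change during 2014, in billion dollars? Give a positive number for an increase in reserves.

97.4

Official reserve transactions balance = -(274.2 + 14.2 + (-191.0)) = -97.4
An accumulation of reserves is recorded as a debit (negative entry), so the change in the stock of reserves is the negative of that balance.
Change in official reserves = -(-97.4) = 97.4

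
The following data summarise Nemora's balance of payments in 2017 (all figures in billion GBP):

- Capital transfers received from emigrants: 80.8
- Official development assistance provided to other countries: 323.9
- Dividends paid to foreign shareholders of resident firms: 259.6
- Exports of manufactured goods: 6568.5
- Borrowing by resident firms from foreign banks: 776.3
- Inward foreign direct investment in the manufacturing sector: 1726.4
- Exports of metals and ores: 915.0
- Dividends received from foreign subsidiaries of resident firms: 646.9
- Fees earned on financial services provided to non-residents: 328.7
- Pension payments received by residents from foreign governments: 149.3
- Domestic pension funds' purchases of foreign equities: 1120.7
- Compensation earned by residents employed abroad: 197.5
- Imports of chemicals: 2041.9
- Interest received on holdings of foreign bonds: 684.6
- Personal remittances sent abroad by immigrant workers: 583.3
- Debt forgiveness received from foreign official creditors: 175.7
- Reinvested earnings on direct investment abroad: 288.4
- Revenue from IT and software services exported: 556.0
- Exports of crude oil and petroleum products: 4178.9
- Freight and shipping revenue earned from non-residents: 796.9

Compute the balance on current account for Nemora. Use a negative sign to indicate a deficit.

Goods: 915.0 + 4178.9 - 2041.9 + 6568.5 = 9620.5
Services: 556.0 + 796.9 + 328.7 = 1681.6
Primary income: 288.4 + 646.9 + 197.5 - 259.6 + 684.6 = 1557.8
Secondary income: -583.3 + 149.3 - 323.9 = -757.9
Current account = 9620.5 + 1681.6 + 1557.8 + (-757.9) = 12102.0
(Excluded from the current account — capital account: capital transfers received from emigrants 80.8, debt forgiveness received from foreign official creditors 175.7; financial account: borrowing by resident firms from foreign banks 776.3, inward foreign direct investment in the manufacturing sector 1726.4, domestic pension funds' purchases of foreign equities 1120.7.)

12102.0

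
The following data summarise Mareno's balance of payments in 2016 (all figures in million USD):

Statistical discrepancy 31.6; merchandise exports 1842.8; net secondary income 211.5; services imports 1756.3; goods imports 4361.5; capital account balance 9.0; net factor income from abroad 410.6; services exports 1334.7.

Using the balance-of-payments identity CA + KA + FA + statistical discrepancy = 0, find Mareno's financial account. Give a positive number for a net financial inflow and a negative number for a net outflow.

2277.6

Goods balance = 1842.8 - 4361.5 = -2518.7
Services balance = 1334.7 - 1756.3 = -421.6
Trade balance (goods + services) = -2518.7 + (-421.6) = -2940.3
Net primary income = 410.6
Net secondary income = 211.5
Current account = -2940.3 + 410.6 + 211.5 = -2318.2
Financial account = -(-2318.2 + 9.0 + 31.6) = 2277.6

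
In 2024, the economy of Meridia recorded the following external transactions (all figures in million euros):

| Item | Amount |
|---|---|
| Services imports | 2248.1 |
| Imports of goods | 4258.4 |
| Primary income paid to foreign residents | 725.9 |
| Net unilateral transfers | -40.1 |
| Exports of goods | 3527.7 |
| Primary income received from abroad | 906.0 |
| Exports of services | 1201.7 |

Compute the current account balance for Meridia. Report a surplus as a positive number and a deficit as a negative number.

-1637.1

Goods balance = 3527.7 - 4258.4 = -730.7
Services balance = 1201.7 - 2248.1 = -1046.4
Trade balance (goods + services) = -730.7 + (-1046.4) = -1777.1
Net primary income = 906.0 - 725.9 = 180.1
Net secondary income = -40.1
Current account = -1777.1 + 180.1 + (-40.1) = -1637.1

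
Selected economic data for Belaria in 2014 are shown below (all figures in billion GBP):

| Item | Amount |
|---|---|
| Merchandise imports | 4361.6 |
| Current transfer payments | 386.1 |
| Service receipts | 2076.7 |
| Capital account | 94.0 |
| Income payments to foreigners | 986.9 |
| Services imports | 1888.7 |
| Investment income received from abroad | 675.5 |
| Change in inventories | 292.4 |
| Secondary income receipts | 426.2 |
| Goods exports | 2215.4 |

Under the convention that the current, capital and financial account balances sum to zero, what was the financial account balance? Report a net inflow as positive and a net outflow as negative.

2135.5

Goods balance = 2215.4 - 4361.6 = -2146.2
Services balance = 2076.7 - 1888.7 = 188.0
Trade balance (goods + services) = -2146.2 + 188.0 = -1958.2
Net primary income = 675.5 - 986.9 = -311.4
Net secondary income = 426.2 - 386.1 = 40.1
Current account = -1958.2 + (-311.4) + 40.1 = -2229.5
Financial account = -(-2229.5 + 94.0) = 2135.5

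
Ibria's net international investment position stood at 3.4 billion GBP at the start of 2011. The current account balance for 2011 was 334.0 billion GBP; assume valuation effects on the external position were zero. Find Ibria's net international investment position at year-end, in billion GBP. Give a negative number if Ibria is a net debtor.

337.4

With no valuation effects, change in NIIP = current account = 334.0
End-of-year NIIP = 3.4 + 334.0 = 337.4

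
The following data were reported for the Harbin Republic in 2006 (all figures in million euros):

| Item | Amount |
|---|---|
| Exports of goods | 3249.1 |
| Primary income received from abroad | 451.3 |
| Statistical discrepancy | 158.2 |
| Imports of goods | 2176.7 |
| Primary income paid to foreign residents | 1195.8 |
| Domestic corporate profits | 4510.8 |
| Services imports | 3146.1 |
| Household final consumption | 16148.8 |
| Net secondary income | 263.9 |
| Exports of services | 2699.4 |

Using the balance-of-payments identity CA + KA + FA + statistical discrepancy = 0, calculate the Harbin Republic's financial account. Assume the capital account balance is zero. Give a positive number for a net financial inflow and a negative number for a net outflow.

Goods balance = 3249.1 - 2176.7 = 1072.4
Services balance = 2699.4 - 3146.1 = -446.7
Trade balance (goods + services) = 1072.4 + (-446.7) = 625.7
Net primary income = 451.3 - 1195.8 = -744.5
Net secondary income = 263.9
Current account = 625.7 + (-744.5) + 263.9 = 145.1
Financial account = -(145.1 + 158.2) = -303.3

-303.3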